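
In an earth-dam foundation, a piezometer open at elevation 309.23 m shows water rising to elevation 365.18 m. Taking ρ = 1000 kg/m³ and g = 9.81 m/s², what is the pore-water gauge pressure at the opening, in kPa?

P ≈ 549 kPa

Pressure head ψ = h − z = 365.18 − 309.23 = 55.95 m.
P = ρgψ = 1000 × 9.81 × 55.95 = 548870 Pa ≈ 549 kPa.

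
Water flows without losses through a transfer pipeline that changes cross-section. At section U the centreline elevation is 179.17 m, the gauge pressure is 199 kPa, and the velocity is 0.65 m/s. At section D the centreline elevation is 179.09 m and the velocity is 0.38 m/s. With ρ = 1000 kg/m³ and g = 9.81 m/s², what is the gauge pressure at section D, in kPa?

P₂ ≈ 200 kPa

Pressure head at U: ψ₁ = P₁/(ρg) = 199×1000 / (1000 × 9.81) = 20.29 m.
Velocity heads: v₁²/2g = 0.65²/19.62 = 0.022 m; v₂²/2g = 0.38²/19.62 = 0.007 m.
Total head H = z₁ + ψ₁ + v₁²/2g = 179.17 + 20.29 + 0.022 = 199.48 m.
ψ₂ = H − z₂ − v₂²/2g = 199.48 − 179.09 − 0.007 = 20.38 m.
P₂ = ρgψ₂ = 1000 × 9.81 × 20.38 ≈ 200 kPa.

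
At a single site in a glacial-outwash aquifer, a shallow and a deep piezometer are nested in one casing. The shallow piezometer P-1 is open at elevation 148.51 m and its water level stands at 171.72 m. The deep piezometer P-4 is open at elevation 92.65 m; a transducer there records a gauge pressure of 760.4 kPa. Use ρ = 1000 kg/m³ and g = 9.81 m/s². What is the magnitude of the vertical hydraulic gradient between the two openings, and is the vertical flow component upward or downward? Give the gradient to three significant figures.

|i_v| ≈ 0.0279; vertical flow is downward

Total head at P-1: h = 171.72 m (water level in the standpipe).
Pressure head at P-4: ψ = P/(ρg) = 760.4×1000 / (1000 × 9.81) = 77.51 m.
Total head at P-4: h = z + ψ = 92.65 + 77.51 = 170.16 m.
Δh = h(P-1) − h(P-4) = 171.72 − 170.16 = 1.56 m.
Vertical separation Δz = 148.51 − 92.65 = 55.86 m.
|i_v| = |Δh| / Δz = 1.56 / 55.86 = 0.0279.
Head is higher in the shallow piezometer, so vertical flow is downward (recharge condition).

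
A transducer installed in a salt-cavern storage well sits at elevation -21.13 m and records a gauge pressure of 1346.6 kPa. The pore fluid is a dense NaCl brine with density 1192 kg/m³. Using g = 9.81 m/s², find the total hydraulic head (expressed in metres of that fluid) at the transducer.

h ≈ 94.03 m

ψ = P/(ρg) = 1346.6×1000 / (1192 × 9.81) = 115.16 m.
h = z + ψ = -21.13 + 115.16 = 94.03 m.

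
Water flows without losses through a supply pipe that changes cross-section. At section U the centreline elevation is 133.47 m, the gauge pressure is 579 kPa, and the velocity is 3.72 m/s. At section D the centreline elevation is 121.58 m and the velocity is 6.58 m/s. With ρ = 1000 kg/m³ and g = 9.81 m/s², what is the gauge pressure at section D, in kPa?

P₂ ≈ 681 kPa

Pressure head at U: ψ₁ = P₁/(ρg) = 579×1000 / (1000 × 9.81) = 59.02 m.
Velocity heads: v₁²/2g = 3.72²/19.62 = 0.705 m; v₂²/2g = 6.58²/19.62 = 2.207 m.
Total head H = z₁ + ψ₁ + v₁²/2g = 133.47 + 59.02 + 0.705 = 193.20 m.
ψ₂ = H − z₂ − v₂²/2g = 193.20 − 121.58 − 2.207 = 69.41 m.
P₂ = ρgψ₂ = 1000 × 9.81 × 69.41 ≈ 681 kPa.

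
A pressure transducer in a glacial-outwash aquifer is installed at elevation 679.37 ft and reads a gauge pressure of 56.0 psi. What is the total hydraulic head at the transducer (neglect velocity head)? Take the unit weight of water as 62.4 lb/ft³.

h ≈ 808.60 ft

ψ = 144·P/γ = 144 × 56.0 / 62.4 = 129.23 ft.
h = z + ψ = 679.37 + 129.23 = 808.60 ft.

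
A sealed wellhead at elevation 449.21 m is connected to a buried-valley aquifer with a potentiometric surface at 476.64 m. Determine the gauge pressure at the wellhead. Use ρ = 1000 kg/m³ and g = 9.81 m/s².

P ≈ 269 kPa

Head above the cap: Δh = 476.64 − 449.21 = 27.43 m.
P = ρgΔh = 1000 × 9.81 × 27.43 = 269088 Pa ≈ 269 kPa.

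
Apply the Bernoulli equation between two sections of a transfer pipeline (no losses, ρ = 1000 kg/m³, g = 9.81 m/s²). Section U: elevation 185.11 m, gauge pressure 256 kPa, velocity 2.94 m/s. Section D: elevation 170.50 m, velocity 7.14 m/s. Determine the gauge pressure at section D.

P₂ ≈ 378 kPa

Pressure head at U: ψ₁ = P₁/(ρg) = 256×1000 / (1000 × 9.81) = 26.10 m.
Velocity heads: v₁²/2g = 2.94²/19.62 = 0.441 m; v₂²/2g = 7.14²/19.62 = 2.598 m.
Total head H = z₁ + ψ₁ + v₁²/2g = 185.11 + 26.10 + 0.441 = 211.65 m.
ψ₂ = H − z₂ − v₂²/2g = 211.65 − 170.50 − 2.598 = 38.55 m.
P₂ = ρgψ₂ = 1000 × 9.81 × 38.55 ≈ 378 kPa.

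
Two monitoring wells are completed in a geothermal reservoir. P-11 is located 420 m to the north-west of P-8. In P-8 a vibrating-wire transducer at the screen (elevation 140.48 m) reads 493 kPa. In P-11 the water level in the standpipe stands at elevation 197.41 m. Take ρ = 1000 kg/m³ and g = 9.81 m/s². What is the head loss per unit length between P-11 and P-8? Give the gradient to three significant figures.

Pressure head at P-8: ψ = P/(ρg) = 493×1000 / (1000 × 9.81) = 50.25 m.
Total head at P-8: h = z + ψ = 140.48 + 50.25 = 190.73 m.
Total head at P-11: h = 197.41 m (water level in the piezometer is the total head).
Head difference: h(P-8) − h(P-11) = 190.73 − 197.41 = -6.68 m.
Hydraulic gradient: i = |Δh| / L = 6.68 / 420 = 0.0159.

i ≈ 0.0159 m/m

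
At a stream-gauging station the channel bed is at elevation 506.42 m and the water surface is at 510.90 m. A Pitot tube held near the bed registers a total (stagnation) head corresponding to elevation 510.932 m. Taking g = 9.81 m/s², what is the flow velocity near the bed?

v ≈ 0.792 m/s

Near the bed, under hydrostatic conditions, the piezometric head (z + ψ) equals the free-surface elevation, 510.90 m.
Velocity head = total − piezometric = 510.932 − 510.90 = 0.032 m.
v = √(2g·h_v) = √(2 × 9.81 × 0.032) = 0.792 m/s.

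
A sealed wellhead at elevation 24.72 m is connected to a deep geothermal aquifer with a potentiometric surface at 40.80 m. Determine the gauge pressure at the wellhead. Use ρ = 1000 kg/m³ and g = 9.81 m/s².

P ≈ 158 kPa

Head above the cap: Δh = 40.80 − 24.72 = 16.08 m.
P = ρgΔh = 1000 × 9.81 × 16.08 = 157745 Pa ≈ 158 kPa.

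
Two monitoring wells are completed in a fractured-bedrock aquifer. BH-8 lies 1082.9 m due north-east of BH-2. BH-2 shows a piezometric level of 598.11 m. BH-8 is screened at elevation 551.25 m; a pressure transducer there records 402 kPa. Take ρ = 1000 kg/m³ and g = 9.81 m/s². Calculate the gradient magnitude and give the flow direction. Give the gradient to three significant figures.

i ≈ 0.00543; groundwater flows toward the north-east

Total head at BH-2: h = 598.11 m (water level in the piezometer is the total head).
Pressure head at BH-8: ψ = P/(ρg) = 402×1000 / (1000 × 9.81) = 40.98 m.
Total head at BH-8: h = z + ψ = 551.25 + 40.98 = 592.23 m.
Head difference: h(BH-2) − h(BH-8) = 598.11 − 592.23 = 5.88 m.
Hydraulic gradient: i = |Δh| / L = 5.88 / 1082.9 = 0.00543.
Flow is from higher to lower head: from BH-2 toward BH-8, i.e. toward the north-east.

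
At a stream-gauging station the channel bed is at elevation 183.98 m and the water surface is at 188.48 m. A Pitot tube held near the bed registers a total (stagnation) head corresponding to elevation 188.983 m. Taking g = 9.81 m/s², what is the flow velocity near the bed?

v ≈ 3.14 m/s

Near the bed, under hydrostatic conditions, the piezometric head (z + ψ) equals the free-surface elevation, 188.48 m.
Velocity head = total − piezometric = 188.983 − 188.48 = 0.503 m.
v = √(2g·h_v) = √(2 × 9.81 × 0.503) = 3.14 m/s.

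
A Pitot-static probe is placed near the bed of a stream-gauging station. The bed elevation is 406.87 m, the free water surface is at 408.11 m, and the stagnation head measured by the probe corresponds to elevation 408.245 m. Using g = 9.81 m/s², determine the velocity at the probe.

v ≈ 1.63 m/s

Near the bed, under hydrostatic conditions, the piezometric head (z + ψ) equals the free-surface elevation, 408.11 m.
Velocity head = total − piezometric = 408.245 − 408.11 = 0.135 m.
v = √(2g·h_v) = √(2 × 9.81 × 0.135) = 1.63 m/s.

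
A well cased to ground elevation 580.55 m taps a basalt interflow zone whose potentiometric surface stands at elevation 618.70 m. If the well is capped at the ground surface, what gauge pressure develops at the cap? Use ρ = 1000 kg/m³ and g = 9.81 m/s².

P ≈ 374 kPa

Head above the cap: Δh = 618.70 − 580.55 = 38.15 m.
P = ρgΔh = 1000 × 9.81 × 38.15 = 374252 Pa ≈ 374 kPa.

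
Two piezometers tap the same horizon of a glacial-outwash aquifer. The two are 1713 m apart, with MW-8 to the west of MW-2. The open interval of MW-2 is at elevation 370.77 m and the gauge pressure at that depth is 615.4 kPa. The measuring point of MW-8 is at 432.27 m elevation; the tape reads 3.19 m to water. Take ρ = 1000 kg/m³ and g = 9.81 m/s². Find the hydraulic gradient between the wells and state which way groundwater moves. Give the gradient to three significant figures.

i ≈ 0.00258; groundwater flows toward the west

Pressure head at MW-2: ψ = P/(ρg) = 615.4×1000 / (1000 × 9.81) = 62.73 m.
Total head at MW-2: h = z + ψ = 370.77 + 62.73 = 433.50 m.
Total head at MW-8: h = 432.27 − 3.19 = 429.08 m.
Head difference: h(MW-2) − h(MW-8) = 433.50 − 429.08 = 4.42 m.
Hydraulic gradient: i = |Δh| / L = 4.42 / 1713 = 0.00258.
Flow is from higher to lower head: from MW-2 toward MW-8, i.e. toward the west.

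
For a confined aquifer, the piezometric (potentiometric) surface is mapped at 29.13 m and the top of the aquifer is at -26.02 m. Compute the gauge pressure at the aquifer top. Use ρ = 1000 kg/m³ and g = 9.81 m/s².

Pressure head at the aquifer top: ψ = h − z = 29.13 − (-26.02) = 55.15 m.
P = ρgψ = 1000 × 9.81 × 55.15 = 541022 Pa ≈ 541 kPa.

P ≈ 541 kPa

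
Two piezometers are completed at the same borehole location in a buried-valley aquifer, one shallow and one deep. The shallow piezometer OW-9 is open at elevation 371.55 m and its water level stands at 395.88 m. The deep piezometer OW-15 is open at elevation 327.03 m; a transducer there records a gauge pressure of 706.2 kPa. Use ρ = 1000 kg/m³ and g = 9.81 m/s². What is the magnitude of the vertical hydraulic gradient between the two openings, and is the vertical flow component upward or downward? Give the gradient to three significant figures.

|i_v| ≈ 0.0705; vertical flow is upward

Total head at OW-9: h = 395.88 m (water level in the standpipe).
Pressure head at OW-15: ψ = P/(ρg) = 706.2×1000 / (1000 × 9.81) = 71.99 m.
Total head at OW-15: h = z + ψ = 327.03 + 71.99 = 399.02 m.
Δh = h(OW-9) − h(OW-15) = 395.88 − 399.02 = -3.14 m.
Vertical separation Δz = 371.55 − 327.03 = 44.52 m.
|i_v| = |Δh| / Δz = 3.14 / 44.52 = 0.0705.
Head is higher in the deep piezometer, so vertical flow is upward (discharge condition).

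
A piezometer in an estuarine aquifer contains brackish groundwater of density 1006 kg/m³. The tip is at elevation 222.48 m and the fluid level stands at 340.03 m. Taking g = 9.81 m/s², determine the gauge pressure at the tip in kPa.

P ≈ 1160 kPa

Pressure head ψ = h − z = 340.03 − 222.48 = 117.55 m.
P = ρgψ = 1006 × 9.81 × 117.55 = 1160084 Pa ≈ 1160 kPa.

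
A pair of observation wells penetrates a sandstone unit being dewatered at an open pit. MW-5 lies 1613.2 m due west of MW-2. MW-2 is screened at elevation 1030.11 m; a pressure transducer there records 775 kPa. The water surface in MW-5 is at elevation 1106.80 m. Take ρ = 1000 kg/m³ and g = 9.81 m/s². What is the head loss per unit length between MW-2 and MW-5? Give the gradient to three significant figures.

i ≈ 0.00143 m/m

Pressure head at MW-2: ψ = P/(ρg) = 775×1000 / (1000 × 9.81) = 79.00 m.
Total head at MW-2: h = z + ψ = 1030.11 + 79.00 = 1109.11 m.
Total head at MW-5: h = 1106.80 m (water level in the piezometer is the total head).
Head difference: h(MW-2) − h(MW-5) = 1109.11 − 1106.80 = 2.31 m.
Hydraulic gradient: i = |Δh| / L = 2.31 / 1613.2 = 0.00143.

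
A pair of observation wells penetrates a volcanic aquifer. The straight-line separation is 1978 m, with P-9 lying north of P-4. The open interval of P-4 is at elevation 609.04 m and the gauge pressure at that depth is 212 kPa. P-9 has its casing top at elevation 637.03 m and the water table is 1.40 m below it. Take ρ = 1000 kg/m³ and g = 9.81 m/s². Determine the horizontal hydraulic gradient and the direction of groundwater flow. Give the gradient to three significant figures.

Pressure head at P-4: ψ = P/(ρg) = 212×1000 / (1000 × 9.81) = 21.61 m.
Total head at P-4: h = z + ψ = 609.04 + 21.61 = 630.65 m.
Total head at P-9: h = 637.03 − 1.40 = 635.63 m.
Head difference: h(P-4) − h(P-9) = 630.65 − 635.63 = -4.98 m.
Hydraulic gradient: i = |Δh| / L = 4.98 / 1978 = 0.00252.
Flow is from higher to lower head: from P-9 toward P-4, i.e. toward the south.

i ≈ 0.00252; groundwater flows toward the south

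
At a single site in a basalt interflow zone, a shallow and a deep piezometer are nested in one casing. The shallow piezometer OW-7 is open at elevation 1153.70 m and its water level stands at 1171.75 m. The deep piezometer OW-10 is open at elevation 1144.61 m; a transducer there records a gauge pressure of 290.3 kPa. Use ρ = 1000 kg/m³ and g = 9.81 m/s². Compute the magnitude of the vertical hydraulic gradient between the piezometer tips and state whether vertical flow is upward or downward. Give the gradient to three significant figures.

|i_v| ≈ 0.270; vertical flow is upward

Total head at OW-7: h = 1171.75 m (water level in the standpipe).
Pressure head at OW-10: ψ = P/(ρg) = 290.3×1000 / (1000 × 9.81) = 29.59 m.
Total head at OW-10: h = z + ψ = 1144.61 + 29.59 = 1174.20 m.
Δh = h(OW-7) − h(OW-10) = 1171.75 − 1174.20 = -2.45 m.
Vertical separation Δz = 1153.70 − 1144.61 = 9.09 m.
|i_v| = |Δh| / Δz = 2.45 / 9.09 = 0.270.
Head is higher in the deep piezometer, so vertical flow is upward (discharge condition).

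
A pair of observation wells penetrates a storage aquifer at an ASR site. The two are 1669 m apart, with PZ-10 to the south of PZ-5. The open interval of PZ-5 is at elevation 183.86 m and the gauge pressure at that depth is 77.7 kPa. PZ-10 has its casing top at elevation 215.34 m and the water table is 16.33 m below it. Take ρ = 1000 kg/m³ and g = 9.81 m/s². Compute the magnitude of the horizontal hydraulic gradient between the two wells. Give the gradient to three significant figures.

i ≈ 0.00433

Pressure head at PZ-5: ψ = P/(ρg) = 77.7×1000 / (1000 × 9.81) = 7.92 m.
Total head at PZ-5: h = z + ψ = 183.86 + 7.92 = 191.78 m.
Total head at PZ-10: h = 215.34 − 16.33 = 199.01 m.
Head difference: h(PZ-5) − h(PZ-10) = 191.78 − 199.01 = -7.23 m.
Hydraulic gradient: i = |Δh| / L = 7.23 / 1669 = 0.00433.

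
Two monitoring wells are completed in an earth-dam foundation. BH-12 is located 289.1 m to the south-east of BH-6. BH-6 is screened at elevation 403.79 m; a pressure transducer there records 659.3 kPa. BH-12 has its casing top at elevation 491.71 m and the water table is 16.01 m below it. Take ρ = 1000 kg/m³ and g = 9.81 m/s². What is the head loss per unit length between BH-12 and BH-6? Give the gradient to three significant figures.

Pressure head at BH-6: ψ = P/(ρg) = 659.3×1000 / (1000 × 9.81) = 67.21 m.
Total head at BH-6: h = z + ψ = 403.79 + 67.21 = 471.00 m.
Total head at BH-12: h = 491.71 − 16.01 = 475.70 m.
Head difference: h(BH-6) − h(BH-12) = 471.00 − 475.70 = -4.70 m.
Hydraulic gradient: i = |Δh| / L = 4.70 / 289.1 = 0.0163.

i ≈ 0.0163 m/m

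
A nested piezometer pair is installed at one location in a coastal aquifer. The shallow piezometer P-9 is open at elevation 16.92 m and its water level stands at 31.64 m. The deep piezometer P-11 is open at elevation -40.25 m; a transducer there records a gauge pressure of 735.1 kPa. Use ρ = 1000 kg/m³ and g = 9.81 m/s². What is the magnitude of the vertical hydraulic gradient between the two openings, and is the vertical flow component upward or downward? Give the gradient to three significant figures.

|i_v| ≈ 0.0532; vertical flow is upward

Total head at P-9: h = 31.64 m (water level in the standpipe).
Pressure head at P-11: ψ = P/(ρg) = 735.1×1000 / (1000 × 9.81) = 74.93 m.
Total head at P-11: h = z + ψ = -40.25 + 74.93 = 34.68 m.
Δh = h(P-9) − h(P-11) = 31.64 − 34.68 = -3.04 m.
Vertical separation Δz = 16.92 − (-40.25) = 57.17 m.
|i_v| = |Δh| / Δz = 3.04 / 57.17 = 0.0532.
Head is higher in the deep piezometer, so vertical flow is upward (discharge condition).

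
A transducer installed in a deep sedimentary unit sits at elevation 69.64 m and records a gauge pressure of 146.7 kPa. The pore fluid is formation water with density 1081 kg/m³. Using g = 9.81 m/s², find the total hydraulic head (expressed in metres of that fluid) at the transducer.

h ≈ 83.47 m

ψ = P/(ρg) = 146.7×1000 / (1081 × 9.81) = 13.83 m.
h = z + ψ = 69.64 + 13.83 = 83.47 m.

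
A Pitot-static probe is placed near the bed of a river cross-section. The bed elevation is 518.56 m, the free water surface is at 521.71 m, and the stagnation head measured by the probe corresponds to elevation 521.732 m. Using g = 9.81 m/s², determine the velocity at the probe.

Near the bed, under hydrostatic conditions, the piezometric head (z + ψ) equals the free-surface elevation, 521.71 m.
Velocity head = total − piezometric = 521.732 − 521.71 = 0.022 m.
v = √(2g·h_v) = √(2 × 9.81 × 0.022) = 0.657 m/s.

v ≈ 0.657 m/s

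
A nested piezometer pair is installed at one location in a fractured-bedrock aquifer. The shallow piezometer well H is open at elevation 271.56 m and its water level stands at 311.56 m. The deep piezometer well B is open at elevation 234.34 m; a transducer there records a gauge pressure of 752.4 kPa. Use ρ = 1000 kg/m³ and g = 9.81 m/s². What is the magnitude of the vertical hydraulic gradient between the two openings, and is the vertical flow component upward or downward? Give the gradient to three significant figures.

|i_v| ≈ 0.0140; vertical flow is downward

Total head at well H: h = 311.56 m (water level in the standpipe).
Pressure head at well B: ψ = P/(ρg) = 752.4×1000 / (1000 × 9.81) = 76.70 m.
Total head at well B: h = z + ψ = 234.34 + 76.70 = 311.04 m.
Δh = h(well H) − h(well B) = 311.56 − 311.04 = 0.52 m.
Vertical separation Δz = 271.56 − 234.34 = 37.22 m.
|i_v| = |Δh| / Δz = 0.52 / 37.22 = 0.0140.
Head is higher in the shallow piezometer, so vertical flow is downward (recharge condition).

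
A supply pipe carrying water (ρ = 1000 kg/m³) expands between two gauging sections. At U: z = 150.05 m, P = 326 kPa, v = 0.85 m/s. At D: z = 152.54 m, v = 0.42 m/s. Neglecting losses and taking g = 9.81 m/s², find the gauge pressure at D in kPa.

Pressure head at U: ψ₁ = P₁/(ρg) = 326×1000 / (1000 × 9.81) = 33.23 m.
Velocity heads: v₁²/2g = 0.85²/19.62 = 0.037 m; v₂²/2g = 0.42²/19.62 = 0.009 m.
Total head H = z₁ + ψ₁ + v₁²/2g = 150.05 + 33.23 + 0.037 = 183.32 m.
ψ₂ = H − z₂ − v₂²/2g = 183.32 − 152.54 − 0.009 = 30.77 m.
P₂ = ρgψ₂ = 1000 × 9.81 × 30.77 ≈ 302 kPa.

P₂ ≈ 302 kPa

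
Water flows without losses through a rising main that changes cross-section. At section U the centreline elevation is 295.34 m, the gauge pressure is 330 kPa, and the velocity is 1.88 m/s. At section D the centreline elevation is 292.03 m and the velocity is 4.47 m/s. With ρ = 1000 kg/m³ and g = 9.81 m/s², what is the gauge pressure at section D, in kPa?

P₂ ≈ 354 kPa

Pressure head at U: ψ₁ = P₁/(ρg) = 330×1000 / (1000 × 9.81) = 33.64 m.
Velocity heads: v₁²/2g = 1.88²/19.62 = 0.180 m; v₂²/2g = 4.47²/19.62 = 1.018 m.
Total head H = z₁ + ψ₁ + v₁²/2g = 295.34 + 33.64 + 0.180 = 329.16 m.
ψ₂ = H − z₂ − v₂²/2g = 329.16 − 292.03 − 1.018 = 36.11 m.
P₂ = ρgψ₂ = 1000 × 9.81 × 36.11 ≈ 354 kPa.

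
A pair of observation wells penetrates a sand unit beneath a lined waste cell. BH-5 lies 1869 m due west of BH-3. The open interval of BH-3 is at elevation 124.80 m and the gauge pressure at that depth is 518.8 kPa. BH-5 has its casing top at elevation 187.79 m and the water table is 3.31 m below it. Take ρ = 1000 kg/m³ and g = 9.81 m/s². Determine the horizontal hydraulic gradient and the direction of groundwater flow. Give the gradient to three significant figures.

i ≈ 0.00364; groundwater flows toward the east

Pressure head at BH-3: ψ = P/(ρg) = 518.8×1000 / (1000 × 9.81) = 52.88 m.
Total head at BH-3: h = z + ψ = 124.80 + 52.88 = 177.68 m.
Total head at BH-5: h = 187.79 − 3.31 = 184.48 m.
Head difference: h(BH-3) − h(BH-5) = 177.68 − 184.48 = -6.80 m.
Hydraulic gradient: i = |Δh| / L = 6.80 / 1869 = 0.00364.
Flow is from higher to lower head: from BH-5 toward BH-3, i.e. toward the east.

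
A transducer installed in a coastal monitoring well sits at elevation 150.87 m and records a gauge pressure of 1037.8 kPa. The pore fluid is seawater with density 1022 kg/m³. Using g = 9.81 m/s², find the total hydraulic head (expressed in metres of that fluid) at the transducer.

ψ = P/(ρg) = 1037.8×1000 / (1022 × 9.81) = 103.51 m.
h = z + ψ = 150.87 + 103.51 = 254.38 m.

h ≈ 254.38 m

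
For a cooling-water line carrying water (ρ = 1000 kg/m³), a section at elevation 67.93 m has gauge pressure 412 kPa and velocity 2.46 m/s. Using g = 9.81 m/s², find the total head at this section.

h ≈ 110.24 m

Pressure head ψ = P/(ρg) = 412×1000 / (1000 × 9.81) = 42.00 m.
Velocity head = v²/(2g) = 2.46² / (2 × 9.81) = 0.308 m.
h = z + ψ + v²/(2g) = 67.93 + 42.00 + 0.308 = 110.24 m.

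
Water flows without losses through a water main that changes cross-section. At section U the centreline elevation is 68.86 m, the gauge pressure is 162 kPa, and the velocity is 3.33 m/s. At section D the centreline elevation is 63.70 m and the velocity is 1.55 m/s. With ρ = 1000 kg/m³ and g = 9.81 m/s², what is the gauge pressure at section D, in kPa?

P₂ ≈ 217 kPa

Pressure head at U: ψ₁ = P₁/(ρg) = 162×1000 / (1000 × 9.81) = 16.51 m.
Velocity heads: v₁²/2g = 3.33²/19.62 = 0.565 m; v₂²/2g = 1.55²/19.62 = 0.122 m.
Total head H = z₁ + ψ₁ + v₁²/2g = 68.86 + 16.51 + 0.565 = 85.94 m.
ψ₂ = H − z₂ − v₂²/2g = 85.94 − 63.70 − 0.122 = 22.12 m.
P₂ = ρgψ₂ = 1000 × 9.81 × 22.12 ≈ 217 kPa.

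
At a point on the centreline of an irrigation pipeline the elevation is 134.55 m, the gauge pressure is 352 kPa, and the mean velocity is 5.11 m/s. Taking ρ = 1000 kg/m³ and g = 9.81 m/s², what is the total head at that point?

Pressure head ψ = P/(ρg) = 352×1000 / (1000 × 9.81) = 35.88 m.
Velocity head = v²/(2g) = 5.11² / (2 × 9.81) = 1.331 m.
h = z + ψ + v²/(2g) = 134.55 + 35.88 + 1.331 = 171.76 m.

h ≈ 171.76 m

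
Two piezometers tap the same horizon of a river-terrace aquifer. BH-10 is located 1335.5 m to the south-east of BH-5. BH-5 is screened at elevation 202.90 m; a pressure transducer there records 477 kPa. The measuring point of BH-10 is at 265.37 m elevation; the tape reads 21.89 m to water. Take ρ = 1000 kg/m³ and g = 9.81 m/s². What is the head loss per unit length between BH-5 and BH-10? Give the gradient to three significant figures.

Pressure head at BH-5: ψ = P/(ρg) = 477×1000 / (1000 × 9.81) = 48.62 m.
Total head at BH-5: h = z + ψ = 202.90 + 48.62 = 251.52 m.
Total head at BH-10: h = 265.37 − 21.89 = 243.48 m.
Head difference: h(BH-5) − h(BH-10) = 251.52 − 243.48 = 8.04 m.
Hydraulic gradient: i = |Δh| / L = 8.04 / 1335.5 = 0.00602.

i ≈ 0.00602 m/m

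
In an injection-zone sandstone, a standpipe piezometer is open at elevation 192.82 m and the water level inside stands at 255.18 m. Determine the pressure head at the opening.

ψ ≈ 62.36 m

Total head h = 255.18 m (the water-surface elevation in the piezometer).
Pressure head ψ = h − z = 255.18 − 192.82 = 62.36 m.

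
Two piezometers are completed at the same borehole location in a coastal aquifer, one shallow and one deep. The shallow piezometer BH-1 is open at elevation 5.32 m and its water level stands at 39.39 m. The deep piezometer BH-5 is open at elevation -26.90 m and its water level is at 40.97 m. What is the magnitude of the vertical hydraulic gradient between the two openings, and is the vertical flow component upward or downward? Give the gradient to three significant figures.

|i_v| ≈ 0.0490; vertical flow is upward

Total head at BH-1: h = 39.39 m (water level in the standpipe).
Total head at BH-5: h = 40.97 m.
Δh = h(BH-1) − h(BH-5) = 39.39 − 40.97 = -1.58 m.
Vertical separation Δz = 5.32 − (-26.90) = 32.22 m.
|i_v| = |Δh| / Δz = 1.58 / 32.22 = 0.0490.
Head is higher in the deep piezometer, so vertical flow is upward (discharge condition).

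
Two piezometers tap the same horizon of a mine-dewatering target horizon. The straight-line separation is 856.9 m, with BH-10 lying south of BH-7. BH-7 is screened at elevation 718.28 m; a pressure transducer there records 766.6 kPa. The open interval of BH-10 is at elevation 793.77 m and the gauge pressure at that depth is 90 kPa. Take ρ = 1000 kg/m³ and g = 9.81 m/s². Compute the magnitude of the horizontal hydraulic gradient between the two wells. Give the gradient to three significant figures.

Pressure head at BH-7: ψ = P/(ρg) = 766.6×1000 / (1000 × 9.81) = 78.14 m.
Total head at BH-7: h = z + ψ = 718.28 + 78.14 = 796.42 m.
Pressure head at BH-10: ψ = P/(ρg) = 90×1000 / (1000 × 9.81) = 9.17 m.
Total head at BH-10: h = z + ψ = 793.77 + 9.17 = 802.94 m.
Head difference: h(BH-7) − h(BH-10) = 796.42 − 802.94 = -6.52 m.
Hydraulic gradient: i = |Δh| / L = 6.52 / 856.9 = 0.00761.

i ≈ 0.00761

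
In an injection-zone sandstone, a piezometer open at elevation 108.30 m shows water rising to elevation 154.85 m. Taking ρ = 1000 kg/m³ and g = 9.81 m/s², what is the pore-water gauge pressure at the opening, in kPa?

P ≈ 457 kPa

Pressure head ψ = h − z = 154.85 − 108.30 = 46.55 m.
P = ρgψ = 1000 × 9.81 × 46.55 = 456656 Pa ≈ 457 kPa.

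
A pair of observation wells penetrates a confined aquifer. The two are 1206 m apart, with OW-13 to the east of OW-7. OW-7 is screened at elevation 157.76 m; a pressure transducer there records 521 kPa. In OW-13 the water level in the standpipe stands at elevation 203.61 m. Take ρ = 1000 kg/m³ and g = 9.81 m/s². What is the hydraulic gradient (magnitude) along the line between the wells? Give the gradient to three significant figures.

Pressure head at OW-7: ψ = P/(ρg) = 521×1000 / (1000 × 9.81) = 53.11 m.
Total head at OW-7: h = z + ψ = 157.76 + 53.11 = 210.87 m.
Total head at OW-13: h = 203.61 m (water level in the piezometer is the total head).
Head difference: h(OW-7) − h(OW-13) = 210.87 − 203.61 = 7.26 m.
Hydraulic gradient: i = |Δh| / L = 7.26 / 1206 = 0.00602.

i ≈ 0.00602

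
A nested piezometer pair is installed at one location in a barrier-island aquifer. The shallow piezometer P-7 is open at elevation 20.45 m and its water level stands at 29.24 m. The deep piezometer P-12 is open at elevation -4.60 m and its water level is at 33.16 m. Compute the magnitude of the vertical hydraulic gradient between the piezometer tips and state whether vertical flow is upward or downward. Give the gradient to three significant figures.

Total head at P-7: h = 29.24 m (water level in the standpipe).
Total head at P-12: h = 33.16 m.
Δh = h(P-7) − h(P-12) = 29.24 − 33.16 = -3.92 m.
Vertical separation Δz = 20.45 − (-4.60) = 25.05 m.
|i_v| = |Δh| / Δz = 3.92 / 25.05 = 0.156.
Head is higher in the deep piezometer, so vertical flow is upward (discharge condition).

|i_v| ≈ 0.156; vertical flow is upward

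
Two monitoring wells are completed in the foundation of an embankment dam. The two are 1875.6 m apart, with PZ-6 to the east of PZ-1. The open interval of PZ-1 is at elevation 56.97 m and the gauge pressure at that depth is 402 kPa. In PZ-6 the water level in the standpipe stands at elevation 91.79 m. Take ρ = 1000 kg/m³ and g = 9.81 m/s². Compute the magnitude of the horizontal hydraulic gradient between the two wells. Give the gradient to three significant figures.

i ≈ 0.00328

Pressure head at PZ-1: ψ = P/(ρg) = 402×1000 / (1000 × 9.81) = 40.98 m.
Total head at PZ-1: h = z + ψ = 56.97 + 40.98 = 97.95 m.
Total head at PZ-6: h = 91.79 m (water level in the piezometer is the total head).
Head difference: h(PZ-1) − h(PZ-6) = 97.95 − 91.79 = 6.16 m.
Hydraulic gradient: i = |Δh| / L = 6.16 / 1875.6 = 0.00328.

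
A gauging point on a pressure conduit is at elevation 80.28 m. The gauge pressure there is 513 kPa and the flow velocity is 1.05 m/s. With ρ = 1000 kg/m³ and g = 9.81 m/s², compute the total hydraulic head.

Pressure head ψ = P/(ρg) = 513×1000 / (1000 × 9.81) = 52.29 m.
Velocity head = v²/(2g) = 1.05² / (2 × 9.81) = 0.056 m.
h = z + ψ + v²/(2g) = 80.28 + 52.29 + 0.056 = 132.63 m.

h ≈ 132.63 m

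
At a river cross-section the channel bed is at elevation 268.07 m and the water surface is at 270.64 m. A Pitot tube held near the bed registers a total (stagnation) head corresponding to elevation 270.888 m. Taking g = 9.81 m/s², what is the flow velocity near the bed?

v ≈ 2.21 m/s

Near the bed, under hydrostatic conditions, the piezometric head (z + ψ) equals the free-surface elevation, 270.64 m.
Velocity head = total − piezometric = 270.888 − 270.64 = 0.248 m.
v = √(2g·h_v) = √(2 × 9.81 × 0.248) = 2.21 m/s.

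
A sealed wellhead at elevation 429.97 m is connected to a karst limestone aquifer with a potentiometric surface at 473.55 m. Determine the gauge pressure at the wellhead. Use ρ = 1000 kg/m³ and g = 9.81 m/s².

Head above the cap: Δh = 473.55 − 429.97 = 43.58 m.
P = ρgΔh = 1000 × 9.81 × 43.58 = 427520 Pa ≈ 428 kPa.

P ≈ 428 kPa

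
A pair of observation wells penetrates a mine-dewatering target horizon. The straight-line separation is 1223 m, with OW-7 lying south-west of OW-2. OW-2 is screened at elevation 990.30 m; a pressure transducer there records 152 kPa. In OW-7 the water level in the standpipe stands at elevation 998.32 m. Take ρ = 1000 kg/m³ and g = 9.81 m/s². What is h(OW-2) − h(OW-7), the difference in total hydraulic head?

Pressure head at OW-2: ψ = P/(ρg) = 152×1000 / (1000 × 9.81) = 15.49 m.
Total head at OW-2: h = z + ψ = 990.30 + 15.49 = 1005.79 m.
Total head at OW-7: h = 998.32 m (water level in the piezometer is the total head).
Head difference: h(OW-2) − h(OW-7) = 1005.79 − 998.32 = 7.47 m.

Δh ≈ 7.47 m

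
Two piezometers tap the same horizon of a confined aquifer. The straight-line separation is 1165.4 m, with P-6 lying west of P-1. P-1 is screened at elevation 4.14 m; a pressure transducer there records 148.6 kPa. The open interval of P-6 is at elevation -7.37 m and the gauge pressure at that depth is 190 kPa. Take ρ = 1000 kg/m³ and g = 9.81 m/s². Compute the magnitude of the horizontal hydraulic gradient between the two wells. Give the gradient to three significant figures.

Pressure head at P-1: ψ = P/(ρg) = 148.6×1000 / (1000 × 9.81) = 15.15 m.
Total head at P-1: h = z + ψ = 4.14 + 15.15 = 19.29 m.
Pressure head at P-6: ψ = P/(ρg) = 190×1000 / (1000 × 9.81) = 19.37 m.
Total head at P-6: h = z + ψ = -7.37 + 19.37 = 12.00 m.
Head difference: h(P-1) − h(P-6) = 19.29 − 12.00 = 7.29 m.
Hydraulic gradient: i = |Δh| / L = 7.29 / 1165.4 = 0.00626.

i ≈ 0.00626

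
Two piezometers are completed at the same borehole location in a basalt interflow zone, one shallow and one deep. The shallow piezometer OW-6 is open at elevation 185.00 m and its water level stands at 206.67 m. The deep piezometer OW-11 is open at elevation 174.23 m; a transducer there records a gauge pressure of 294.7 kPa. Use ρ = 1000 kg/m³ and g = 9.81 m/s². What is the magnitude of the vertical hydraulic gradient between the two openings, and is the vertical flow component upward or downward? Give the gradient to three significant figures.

Total head at OW-6: h = 206.67 m (water level in the standpipe).
Pressure head at OW-11: ψ = P/(ρg) = 294.7×1000 / (1000 × 9.81) = 30.04 m.
Total head at OW-11: h = z + ψ = 174.23 + 30.04 = 204.27 m.
Δh = h(OW-6) − h(OW-11) = 206.67 − 204.27 = 2.40 m.
Vertical separation Δz = 185.00 − 174.23 = 10.77 m.
|i_v| = |Δh| / Δz = 2.40 / 10.77 = 0.223.
Head is higher in the shallow piezometer, so vertical flow is downward (recharge condition).

|i_v| ≈ 0.223; vertical flow is downward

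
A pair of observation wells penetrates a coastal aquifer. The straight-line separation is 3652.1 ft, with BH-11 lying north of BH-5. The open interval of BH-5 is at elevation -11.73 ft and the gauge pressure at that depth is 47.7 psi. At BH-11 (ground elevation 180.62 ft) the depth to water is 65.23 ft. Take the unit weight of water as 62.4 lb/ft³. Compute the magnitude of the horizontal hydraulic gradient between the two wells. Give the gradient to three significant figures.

Pressure head at BH-5: ψ = 144·P/γ = 144 × 47.7 / 62.4 = 110.08 ft.
Total head at BH-5: h = z + ψ = -11.73 + 110.08 = 98.35 ft.
Total head at BH-11: h = 180.62 − 65.23 = 115.39 ft.
Head difference: h(BH-5) − h(BH-11) = 98.35 − 115.39 = -17.04 ft.
Hydraulic gradient: i = |Δh| / L = 17.04 / 3652.1 = 0.00467.

i ≈ 0.00467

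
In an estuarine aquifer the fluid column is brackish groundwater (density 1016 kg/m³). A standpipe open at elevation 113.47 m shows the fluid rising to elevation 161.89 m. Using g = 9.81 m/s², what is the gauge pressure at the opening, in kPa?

Pressure head ψ = h − z = 161.89 − 113.47 = 48.42 m.
P = ρgψ = 1016 × 9.81 × 48.42 = 482600 Pa ≈ 483 kPa.

P ≈ 483 kPa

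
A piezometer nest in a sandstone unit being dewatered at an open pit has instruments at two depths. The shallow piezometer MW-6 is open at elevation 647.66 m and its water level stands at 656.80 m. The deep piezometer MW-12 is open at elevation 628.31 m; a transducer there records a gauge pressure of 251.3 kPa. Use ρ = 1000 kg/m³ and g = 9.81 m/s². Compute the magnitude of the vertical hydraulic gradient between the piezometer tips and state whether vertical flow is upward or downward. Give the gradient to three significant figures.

Total head at MW-6: h = 656.80 m (water level in the standpipe).
Pressure head at MW-12: ψ = P/(ρg) = 251.3×1000 / (1000 × 9.81) = 25.62 m.
Total head at MW-12: h = z + ψ = 628.31 + 25.62 = 653.93 m.
Δh = h(MW-6) − h(MW-12) = 656.80 − 653.93 = 2.87 m.
Vertical separation Δz = 647.66 − 628.31 = 19.35 m.
|i_v| = |Δh| / Δz = 2.87 / 19.35 = 0.148.
Head is higher in the shallow piezometer, so vertical flow is downward (recharge condition).

|i_v| ≈ 0.148; vertical flow is downward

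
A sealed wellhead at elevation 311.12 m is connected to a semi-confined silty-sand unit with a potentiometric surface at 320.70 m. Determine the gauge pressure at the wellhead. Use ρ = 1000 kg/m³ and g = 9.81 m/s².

Head above the cap: Δh = 320.70 − 311.12 = 9.58 m.
P = ρgΔh = 1000 × 9.81 × 9.58 = 93980 Pa ≈ 94.0 kPa.

P ≈ 94.0 kPa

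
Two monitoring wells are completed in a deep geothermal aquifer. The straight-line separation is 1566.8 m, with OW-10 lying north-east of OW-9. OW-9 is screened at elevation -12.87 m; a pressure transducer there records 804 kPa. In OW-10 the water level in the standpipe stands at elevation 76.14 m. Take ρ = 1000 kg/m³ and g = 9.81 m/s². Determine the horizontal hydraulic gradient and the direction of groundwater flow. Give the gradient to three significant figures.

i ≈ 0.00450; groundwater flows toward the south-west

Pressure head at OW-9: ψ = P/(ρg) = 804×1000 / (1000 × 9.81) = 81.96 m.
Total head at OW-9: h = z + ψ = -12.87 + 81.96 = 69.09 m.
Total head at OW-10: h = 76.14 m (water level in the piezometer is the total head).
Head difference: h(OW-9) − h(OW-10) = 69.09 − 76.14 = -7.05 m.
Hydraulic gradient: i = |Δh| / L = 7.05 / 1566.8 = 0.00450.
Flow is from higher to lower head: from OW-10 toward OW-9, i.e. toward the south-west.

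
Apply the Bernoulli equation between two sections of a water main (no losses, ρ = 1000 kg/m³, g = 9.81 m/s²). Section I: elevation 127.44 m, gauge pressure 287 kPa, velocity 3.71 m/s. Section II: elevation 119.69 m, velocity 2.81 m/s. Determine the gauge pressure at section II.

Pressure head at I: ψ₁ = P₁/(ρg) = 287×1000 / (1000 × 9.81) = 29.26 m.
Velocity heads: v₁²/2g = 3.71²/19.62 = 0.702 m; v₂²/2g = 2.81²/19.62 = 0.402 m.
Total head H = z₁ + ψ₁ + v₁²/2g = 127.44 + 29.26 + 0.702 = 157.40 m.
ψ₂ = H − z₂ − v₂²/2g = 157.40 − 119.69 − 0.402 = 37.31 m.
P₂ = ρgψ₂ = 1000 × 9.81 × 37.31 ≈ 366 kPa.

P₂ ≈ 366 kPa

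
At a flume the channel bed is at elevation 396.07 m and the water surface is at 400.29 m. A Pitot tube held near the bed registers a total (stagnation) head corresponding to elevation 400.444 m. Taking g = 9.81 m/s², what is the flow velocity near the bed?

Near the bed, under hydrostatic conditions, the piezometric head (z + ψ) equals the free-surface elevation, 400.29 m.
Velocity head = total − piezometric = 400.444 − 400.29 = 0.154 m.
v = √(2g·h_v) = √(2 × 9.81 × 0.154) = 1.74 m/s.

v ≈ 1.74 m/s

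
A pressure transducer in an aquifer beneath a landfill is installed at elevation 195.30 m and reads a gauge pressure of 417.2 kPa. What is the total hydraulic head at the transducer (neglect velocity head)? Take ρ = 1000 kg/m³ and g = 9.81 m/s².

ψ = P/(ρg) = 417.2×1000 / (1000 × 9.81) = 42.53 m.
h = z + ψ = 195.30 + 42.53 = 237.83 m.

h ≈ 237.83 m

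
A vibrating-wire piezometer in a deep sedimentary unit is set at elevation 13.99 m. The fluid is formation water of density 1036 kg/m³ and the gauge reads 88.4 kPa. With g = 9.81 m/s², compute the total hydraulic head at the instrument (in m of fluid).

h ≈ 22.69 m

ψ = P/(ρg) = 88.4×1000 / (1036 × 9.81) = 8.70 m.
h = z + ψ = 13.99 + 8.70 = 22.69 m.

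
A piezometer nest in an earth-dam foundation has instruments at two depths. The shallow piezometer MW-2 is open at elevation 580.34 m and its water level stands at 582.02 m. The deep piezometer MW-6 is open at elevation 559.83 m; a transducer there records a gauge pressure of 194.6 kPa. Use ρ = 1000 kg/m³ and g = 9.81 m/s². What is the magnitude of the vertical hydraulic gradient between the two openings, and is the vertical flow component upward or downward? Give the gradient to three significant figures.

Total head at MW-2: h = 582.02 m (water level in the standpipe).
Pressure head at MW-6: ψ = P/(ρg) = 194.6×1000 / (1000 × 9.81) = 19.84 m.
Total head at MW-6: h = z + ψ = 559.83 + 19.84 = 579.67 m.
Δh = h(MW-2) − h(MW-6) = 582.02 − 579.67 = 2.35 m.
Vertical separation Δz = 580.34 − 559.83 = 20.51 m.
|i_v| = |Δh| / Δz = 2.35 / 20.51 = 0.115.
Head is higher in the shallow piezometer, so vertical flow is downward (recharge condition).

|i_v| ≈ 0.115; vertical flow is downward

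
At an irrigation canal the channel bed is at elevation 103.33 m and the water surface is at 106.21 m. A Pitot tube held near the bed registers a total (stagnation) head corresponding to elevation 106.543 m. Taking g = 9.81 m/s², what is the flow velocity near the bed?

Near the bed, under hydrostatic conditions, the piezometric head (z + ψ) equals the free-surface elevation, 106.21 m.
Velocity head = total − piezometric = 106.543 − 106.21 = 0.333 m.
v = √(2g·h_v) = √(2 × 9.81 × 0.333) = 2.56 m/s.

v ≈ 2.56 m/s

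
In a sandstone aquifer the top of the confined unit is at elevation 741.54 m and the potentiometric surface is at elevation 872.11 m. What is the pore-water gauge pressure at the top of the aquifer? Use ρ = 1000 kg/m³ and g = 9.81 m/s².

P ≈ 1280 kPa

Pressure head at the aquifer top: ψ = h − z = 872.11 − 741.54 = 130.57 m.
P = ρgψ = 1000 × 9.81 × 130.57 = 1280892 Pa ≈ 1280 kPa.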